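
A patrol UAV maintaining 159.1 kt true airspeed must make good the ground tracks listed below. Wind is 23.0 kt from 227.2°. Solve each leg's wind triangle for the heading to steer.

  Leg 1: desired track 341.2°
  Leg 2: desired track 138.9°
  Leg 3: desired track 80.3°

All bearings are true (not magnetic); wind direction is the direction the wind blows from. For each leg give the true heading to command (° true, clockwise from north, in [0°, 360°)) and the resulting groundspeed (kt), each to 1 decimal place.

Leg 1: heading=333.6°, groundspeed=167.1 kt
Leg 2: heading=147.2°, groundspeed=156.7 kt
Leg 3: heading=84.8°, groundspeed=177.9 kt

Leg 1: desired track 341.2°; wind correction -7.6° → command heading 333.6°, groundspeed 167.1 kt
Leg 2: desired track 138.9°; wind correction +8.3° → command heading 147.2°, groundspeed 156.7 kt
Leg 3: desired track 80.3°; wind correction +4.5° → command heading 84.8°, groundspeed 177.9 kt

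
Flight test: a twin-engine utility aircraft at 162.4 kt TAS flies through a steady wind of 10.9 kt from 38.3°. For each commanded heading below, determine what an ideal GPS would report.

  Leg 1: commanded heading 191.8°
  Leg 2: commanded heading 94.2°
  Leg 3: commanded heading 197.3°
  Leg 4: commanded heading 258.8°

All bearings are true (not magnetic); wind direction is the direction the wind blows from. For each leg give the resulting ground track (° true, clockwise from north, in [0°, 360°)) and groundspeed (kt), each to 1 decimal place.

Leg 1: track=193.4°, groundspeed=172.2 kt
Leg 2: track=97.5°, groundspeed=156.5 kt
Leg 3: track=198.6°, groundspeed=172.6 kt
Leg 4: track=256.4°, groundspeed=170.8 kt

Leg 1: heading 191.8°; drift +1.6° → track 193.4°, groundspeed 172.2 kt
Leg 2: heading 94.2°; drift +3.3° → track 97.5°, groundspeed 156.5 kt
Leg 3: heading 197.3°; drift +1.3° → track 198.6°, groundspeed 172.6 kt
Leg 4: heading 258.8°; drift -2.4° → track 256.4°, groundspeed 170.8 kt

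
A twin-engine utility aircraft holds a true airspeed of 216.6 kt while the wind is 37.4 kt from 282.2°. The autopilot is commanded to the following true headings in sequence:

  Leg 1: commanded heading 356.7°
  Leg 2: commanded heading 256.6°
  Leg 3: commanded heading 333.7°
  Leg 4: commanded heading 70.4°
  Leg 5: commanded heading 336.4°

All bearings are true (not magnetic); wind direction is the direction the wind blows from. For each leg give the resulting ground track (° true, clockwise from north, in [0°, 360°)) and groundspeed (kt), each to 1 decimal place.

Leg 1: heading 356.7°; drift +9.9° → track 6.6°, groundspeed 209.7 kt
Leg 2: heading 256.6°; drift -5.1° → track 251.5°, groundspeed 183.6 kt
Leg 3: heading 333.7°; drift +8.6° → track 342.3°, groundspeed 195.5 kt
Leg 4: heading 70.4°; drift +4.5° → track 74.9°, groundspeed 249.2 kt
Leg 5: heading 336.4°; drift +8.9° → track 345.3°, groundspeed 197.1 kt

Leg 1: track=6.6°, groundspeed=209.7 kt
Leg 2: track=251.5°, groundspeed=183.6 kt
Leg 3: track=342.3°, groundspeed=195.5 kt
Leg 4: track=74.9°, groundspeed=249.2 kt
Leg 5: track=345.3°, groundspeed=197.1 kt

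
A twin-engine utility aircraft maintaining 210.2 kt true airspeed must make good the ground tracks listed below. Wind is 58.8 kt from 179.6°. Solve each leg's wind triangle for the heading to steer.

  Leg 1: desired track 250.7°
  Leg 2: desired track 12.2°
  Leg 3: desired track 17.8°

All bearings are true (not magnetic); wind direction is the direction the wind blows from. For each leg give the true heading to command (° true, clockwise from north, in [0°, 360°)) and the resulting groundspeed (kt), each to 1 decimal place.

Leg 1: desired track 250.7°; wind correction -15.3° → command heading 235.4°, groundspeed 183.7 kt
Leg 2: desired track 12.2°; wind correction +3.5° → command heading 15.7°, groundspeed 267.2 kt
Leg 3: desired track 17.8°; wind correction +5.0° → command heading 22.8°, groundspeed 265.3 kt

Leg 1: heading=235.4°, groundspeed=183.7 kt
Leg 2: heading=15.7°, groundspeed=267.2 kt
Leg 3: heading=22.8°, groundspeed=265.3 kt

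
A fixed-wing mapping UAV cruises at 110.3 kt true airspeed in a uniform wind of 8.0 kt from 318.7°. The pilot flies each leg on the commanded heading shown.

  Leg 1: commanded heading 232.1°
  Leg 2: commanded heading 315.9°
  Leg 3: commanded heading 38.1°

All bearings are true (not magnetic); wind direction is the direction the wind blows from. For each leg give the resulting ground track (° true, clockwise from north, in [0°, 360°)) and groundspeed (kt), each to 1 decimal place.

Leg 1: heading 232.1°; drift -4.2° → track 227.9°, groundspeed 110.1 kt
Leg 2: heading 315.9°; drift -0.2° → track 315.7°, groundspeed 102.3 kt
Leg 3: heading 38.1°; drift +4.1° → track 42.2°, groundspeed 109.1 kt

Leg 1: track=227.9°, groundspeed=110.1 kt
Leg 2: track=315.7°, groundspeed=102.3 kt
Leg 3: track=42.2°, groundspeed=109.1 kt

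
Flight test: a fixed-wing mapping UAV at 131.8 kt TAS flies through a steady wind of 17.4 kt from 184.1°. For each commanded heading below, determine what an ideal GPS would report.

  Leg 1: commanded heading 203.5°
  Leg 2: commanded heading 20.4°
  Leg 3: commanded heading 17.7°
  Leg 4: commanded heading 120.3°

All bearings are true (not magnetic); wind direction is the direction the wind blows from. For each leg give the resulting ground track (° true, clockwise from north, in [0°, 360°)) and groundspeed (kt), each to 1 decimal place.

Leg 1: track=206.4°, groundspeed=115.5 kt
Leg 2: track=18.5°, groundspeed=148.6 kt
Leg 3: track=16.1°, groundspeed=148.8 kt
Leg 4: track=113.1°, groundspeed=125.1 kt

Leg 1: heading 203.5°; drift +2.9° → track 206.4°, groundspeed 115.5 kt
Leg 2: heading 20.4°; drift -1.9° → track 18.5°, groundspeed 148.6 kt
Leg 3: heading 17.7°; drift -1.6° → track 16.1°, groundspeed 148.8 kt
Leg 4: heading 120.3°; drift -7.2° → track 113.1°, groundspeed 125.1 kt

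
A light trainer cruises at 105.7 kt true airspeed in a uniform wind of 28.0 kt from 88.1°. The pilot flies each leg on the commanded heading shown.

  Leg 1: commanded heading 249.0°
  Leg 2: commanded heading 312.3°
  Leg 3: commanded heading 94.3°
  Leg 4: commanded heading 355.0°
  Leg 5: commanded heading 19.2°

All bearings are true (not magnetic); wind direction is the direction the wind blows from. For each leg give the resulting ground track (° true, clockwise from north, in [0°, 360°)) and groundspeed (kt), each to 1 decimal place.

Leg 1: heading 249.0°; drift +4.0° → track 253.0°, groundspeed 132.5 kt
Leg 2: heading 312.3°; drift -8.8° → track 303.5°, groundspeed 127.3 kt
Leg 3: heading 94.3°; drift +2.2° → track 96.5°, groundspeed 77.9 kt
Leg 4: heading 355.0°; drift -14.6° → track 340.4°, groundspeed 110.8 kt
Leg 5: heading 19.2°; drift -15.3° → track 3.9°, groundspeed 99.1 kt

Leg 1: track=253.0°, groundspeed=132.5 kt
Leg 2: track=303.5°, groundspeed=127.3 kt
Leg 3: track=96.5°, groundspeed=77.9 kt
Leg 4: track=340.4°, groundspeed=110.8 kt
Leg 5: track=3.9°, groundspeed=99.1 kt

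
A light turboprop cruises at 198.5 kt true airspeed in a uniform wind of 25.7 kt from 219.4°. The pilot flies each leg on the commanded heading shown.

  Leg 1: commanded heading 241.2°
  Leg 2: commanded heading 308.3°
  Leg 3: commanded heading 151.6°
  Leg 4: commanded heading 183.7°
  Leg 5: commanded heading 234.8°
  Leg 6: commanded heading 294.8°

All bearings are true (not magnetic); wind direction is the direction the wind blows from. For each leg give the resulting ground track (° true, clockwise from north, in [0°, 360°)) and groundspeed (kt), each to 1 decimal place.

Leg 1: heading 241.2°; drift +3.1° → track 244.3°, groundspeed 174.9 kt
Leg 2: heading 308.3°; drift +7.4° → track 315.7°, groundspeed 199.7 kt
Leg 3: heading 151.6°; drift -7.2° → track 144.4°, groundspeed 190.3 kt
Leg 4: heading 183.7°; drift -4.8° → track 178.9°, groundspeed 178.3 kt
Leg 5: heading 234.8°; drift +2.2° → track 237.0°, groundspeed 173.9 kt
Leg 6: heading 294.8°; drift +7.4° → track 302.2°, groundspeed 193.6 kt

Leg 1: track=244.3°, groundspeed=174.9 kt
Leg 2: track=315.7°, groundspeed=199.7 kt
Leg 3: track=144.4°, groundspeed=190.3 kt
Leg 4: track=178.9°, groundspeed=178.3 kt
Leg 5: track=237.0°, groundspeed=173.9 kt
Leg 6: track=302.2°, groundspeed=193.6 kt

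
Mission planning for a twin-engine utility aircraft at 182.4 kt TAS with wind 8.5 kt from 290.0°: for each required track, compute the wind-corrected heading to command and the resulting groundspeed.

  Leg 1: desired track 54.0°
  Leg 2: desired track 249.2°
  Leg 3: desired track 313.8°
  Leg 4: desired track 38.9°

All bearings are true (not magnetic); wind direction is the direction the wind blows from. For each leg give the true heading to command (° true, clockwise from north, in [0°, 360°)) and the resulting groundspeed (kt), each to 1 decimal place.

Leg 1: heading=51.8°, groundspeed=187.0 kt
Leg 2: heading=250.9°, groundspeed=175.9 kt
Leg 3: heading=312.7°, groundspeed=174.6 kt
Leg 4: heading=36.4°, groundspeed=185.0 kt

Leg 1: desired track 54.0°; wind correction -2.2° → command heading 51.8°, groundspeed 187.0 kt
Leg 2: desired track 249.2°; wind correction +1.7° → command heading 250.9°, groundspeed 175.9 kt
Leg 3: desired track 313.8°; wind correction -1.1° → command heading 312.7°, groundspeed 174.6 kt
Leg 4: desired track 38.9°; wind correction -2.5° → command heading 36.4°, groundspeed 185.0 kt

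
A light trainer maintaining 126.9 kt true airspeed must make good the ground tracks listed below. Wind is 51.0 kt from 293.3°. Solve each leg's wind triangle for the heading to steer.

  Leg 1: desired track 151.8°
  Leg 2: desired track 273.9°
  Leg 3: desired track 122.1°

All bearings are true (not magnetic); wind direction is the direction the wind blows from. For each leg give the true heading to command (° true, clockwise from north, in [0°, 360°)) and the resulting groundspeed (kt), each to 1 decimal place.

Leg 1: heading=166.3°, groundspeed=162.8 kt
Leg 2: heading=281.6°, groundspeed=77.7 kt
Leg 3: heading=125.6°, groundspeed=177.1 kt

Leg 1: desired track 151.8°; wind correction +14.5° → command heading 166.3°, groundspeed 162.8 kt
Leg 2: desired track 273.9°; wind correction +7.7° → command heading 281.6°, groundspeed 77.7 kt
Leg 3: desired track 122.1°; wind correction +3.5° → command heading 125.6°, groundspeed 177.1 kt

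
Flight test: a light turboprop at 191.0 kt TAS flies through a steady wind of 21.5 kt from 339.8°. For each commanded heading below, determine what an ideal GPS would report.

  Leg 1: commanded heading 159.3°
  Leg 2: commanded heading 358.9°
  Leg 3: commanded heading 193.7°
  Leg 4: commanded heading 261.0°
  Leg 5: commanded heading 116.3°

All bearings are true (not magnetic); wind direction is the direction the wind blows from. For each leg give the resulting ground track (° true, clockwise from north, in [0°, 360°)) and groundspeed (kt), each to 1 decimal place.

Leg 1: heading 159.3°; drift +0.1° → track 159.4°, groundspeed 212.5 kt
Leg 2: heading 358.9°; drift +2.4° → track 1.3°, groundspeed 170.8 kt
Leg 3: heading 193.7°; drift -3.3° → track 190.4°, groundspeed 209.2 kt
Leg 4: heading 261.0°; drift -6.4° → track 254.6°, groundspeed 188.0 kt
Leg 5: heading 116.3°; drift +4.1° → track 120.4°, groundspeed 207.1 kt

Leg 1: track=159.4°, groundspeed=212.5 kt
Leg 2: track=1.3°, groundspeed=170.8 kt
Leg 3: track=190.4°, groundspeed=209.2 kt
Leg 4: track=254.6°, groundspeed=188.0 kt
Leg 5: track=120.4°, groundspeed=207.1 kt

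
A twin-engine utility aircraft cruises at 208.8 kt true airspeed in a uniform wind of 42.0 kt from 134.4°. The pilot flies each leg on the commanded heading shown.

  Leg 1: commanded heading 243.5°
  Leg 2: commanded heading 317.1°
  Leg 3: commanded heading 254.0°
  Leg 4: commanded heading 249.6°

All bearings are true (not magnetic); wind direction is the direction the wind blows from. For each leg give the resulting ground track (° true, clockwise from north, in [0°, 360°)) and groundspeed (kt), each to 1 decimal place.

Leg 1: heading 243.5°; drift +10.1° → track 253.6°, groundspeed 226.1 kt
Leg 2: heading 317.1°; drift -0.5° → track 316.6°, groundspeed 250.8 kt
Leg 3: heading 254.0°; drift +9.0° → track 263.0°, groundspeed 232.4 kt
Leg 4: heading 249.6°; drift +9.5° → track 259.1°, groundspeed 229.8 kt

Leg 1: track=253.6°, groundspeed=226.1 kt
Leg 2: track=316.6°, groundspeed=250.8 kt
Leg 3: track=263.0°, groundspeed=232.4 kt
Leg 4: track=259.1°, groundspeed=229.8 kt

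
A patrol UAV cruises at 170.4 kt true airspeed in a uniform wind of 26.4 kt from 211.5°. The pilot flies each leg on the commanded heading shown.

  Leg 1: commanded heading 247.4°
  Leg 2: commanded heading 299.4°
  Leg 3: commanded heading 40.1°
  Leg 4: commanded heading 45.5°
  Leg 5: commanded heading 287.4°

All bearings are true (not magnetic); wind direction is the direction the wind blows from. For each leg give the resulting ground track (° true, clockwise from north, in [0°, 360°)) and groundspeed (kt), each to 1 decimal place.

Leg 1: heading 247.4°; drift +5.9° → track 253.3°, groundspeed 149.8 kt
Leg 2: heading 299.4°; drift +8.9° → track 308.3°, groundspeed 171.5 kt
Leg 3: heading 40.1°; drift -1.2° → track 38.9°, groundspeed 196.5 kt
Leg 4: heading 45.5°; drift -1.9° → track 43.6°, groundspeed 196.1 kt
Leg 5: heading 287.4°; drift +8.9° → track 296.3°, groundspeed 166.0 kt

Leg 1: track=253.3°, groundspeed=149.8 kt
Leg 2: track=308.3°, groundspeed=171.5 kt
Leg 3: track=38.9°, groundspeed=196.5 kt
Leg 4: track=43.6°, groundspeed=196.1 kt
Leg 5: track=296.3°, groundspeed=166.0 kt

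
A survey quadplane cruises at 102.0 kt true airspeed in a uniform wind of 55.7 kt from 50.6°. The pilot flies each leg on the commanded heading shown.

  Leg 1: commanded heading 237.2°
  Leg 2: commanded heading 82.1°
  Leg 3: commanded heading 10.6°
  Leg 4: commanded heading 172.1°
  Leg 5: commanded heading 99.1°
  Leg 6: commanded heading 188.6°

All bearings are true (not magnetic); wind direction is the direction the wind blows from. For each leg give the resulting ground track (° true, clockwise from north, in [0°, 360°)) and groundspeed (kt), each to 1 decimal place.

Leg 1: track=234.9°, groundspeed=157.5 kt
Leg 2: track=110.2°, groundspeed=61.8 kt
Leg 3: track=339.5°, groundspeed=69.3 kt
Leg 4: track=192.0°, groundspeed=139.4 kt
Leg 5: track=131.8°, groundspeed=77.3 kt
Leg 6: track=203.2°, groundspeed=148.2 kt

Leg 1: heading 237.2°; drift -2.3° → track 234.9°, groundspeed 157.5 kt
Leg 2: heading 82.1°; drift +28.1° → track 110.2°, groundspeed 61.8 kt
Leg 3: heading 10.6°; drift -31.1° → track 339.5°, groundspeed 69.3 kt
Leg 4: heading 172.1°; drift +19.9° → track 192.0°, groundspeed 139.4 kt
Leg 5: heading 99.1°; drift +32.7° → track 131.8°, groundspeed 77.3 kt
Leg 6: heading 188.6°; drift +14.6° → track 203.2°, groundspeed 148.2 kt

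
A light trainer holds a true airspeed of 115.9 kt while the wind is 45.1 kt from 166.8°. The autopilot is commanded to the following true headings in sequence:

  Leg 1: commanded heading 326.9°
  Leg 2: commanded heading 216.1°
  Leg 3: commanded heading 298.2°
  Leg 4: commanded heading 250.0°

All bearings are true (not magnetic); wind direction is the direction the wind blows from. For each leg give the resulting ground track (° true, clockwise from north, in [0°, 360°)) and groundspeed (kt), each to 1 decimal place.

Leg 1: track=332.4°, groundspeed=159.0 kt
Leg 2: track=237.7°, groundspeed=93.0 kt
Leg 3: track=311.3°, groundspeed=149.6 kt
Leg 4: track=272.1°, groundspeed=119.3 kt

Leg 1: heading 326.9°; drift +5.5° → track 332.4°, groundspeed 159.0 kt
Leg 2: heading 216.1°; drift +21.6° → track 237.7°, groundspeed 93.0 kt
Leg 3: heading 298.2°; drift +13.1° → track 311.3°, groundspeed 149.6 kt
Leg 4: heading 250.0°; drift +22.1° → track 272.1°, groundspeed 119.3 kt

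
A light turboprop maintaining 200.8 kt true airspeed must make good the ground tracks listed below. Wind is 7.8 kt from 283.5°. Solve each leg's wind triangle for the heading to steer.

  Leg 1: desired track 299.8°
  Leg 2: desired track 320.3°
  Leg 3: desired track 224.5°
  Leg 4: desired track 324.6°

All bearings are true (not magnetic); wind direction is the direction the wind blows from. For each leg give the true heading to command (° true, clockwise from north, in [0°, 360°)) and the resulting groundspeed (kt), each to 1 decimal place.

Leg 1: desired track 299.8°; wind correction -0.6° → command heading 299.2°, groundspeed 193.3 kt
Leg 2: desired track 320.3°; wind correction -1.3° → command heading 319.0°, groundspeed 194.5 kt
Leg 3: desired track 224.5°; wind correction +1.9° → command heading 226.4°, groundspeed 196.7 kt
Leg 4: desired track 324.6°; wind correction -1.5° → command heading 323.1°, groundspeed 194.9 kt

Leg 1: heading=299.2°, groundspeed=193.3 kt
Leg 2: heading=319.0°, groundspeed=194.5 kt
Leg 3: heading=226.4°, groundspeed=196.7 kt
Leg 4: heading=323.1°, groundspeed=194.9 kt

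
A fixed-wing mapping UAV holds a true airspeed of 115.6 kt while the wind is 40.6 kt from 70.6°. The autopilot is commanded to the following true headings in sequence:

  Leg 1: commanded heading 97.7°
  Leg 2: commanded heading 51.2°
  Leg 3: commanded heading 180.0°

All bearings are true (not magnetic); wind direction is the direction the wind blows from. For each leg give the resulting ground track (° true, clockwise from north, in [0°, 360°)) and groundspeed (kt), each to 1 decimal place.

Leg 1: heading 97.7°; drift +13.1° → track 110.8°, groundspeed 81.6 kt
Leg 2: heading 51.2°; drift -9.9° → track 41.3°, groundspeed 78.5 kt
Leg 3: heading 180.0°; drift +16.5° → track 196.5°, groundspeed 134.6 kt

Leg 1: track=110.8°, groundspeed=81.6 kt
Leg 2: track=41.3°, groundspeed=78.5 kt
Leg 3: track=196.5°, groundspeed=134.6 kt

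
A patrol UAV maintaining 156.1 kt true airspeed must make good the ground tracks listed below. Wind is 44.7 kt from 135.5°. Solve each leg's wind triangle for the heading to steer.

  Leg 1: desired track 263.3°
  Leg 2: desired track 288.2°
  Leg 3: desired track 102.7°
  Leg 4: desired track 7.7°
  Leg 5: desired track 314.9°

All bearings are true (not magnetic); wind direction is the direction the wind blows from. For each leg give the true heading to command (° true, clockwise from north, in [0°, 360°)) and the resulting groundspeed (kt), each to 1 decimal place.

Leg 1: desired track 263.3°; wind correction -13.1° → command heading 250.2°, groundspeed 179.4 kt
Leg 2: desired track 288.2°; wind correction -7.5° → command heading 280.7°, groundspeed 194.5 kt
Leg 3: desired track 102.7°; wind correction +8.9° → command heading 111.6°, groundspeed 116.6 kt
Leg 4: desired track 7.7°; wind correction +13.1° → command heading 20.8°, groundspeed 179.4 kt
Leg 5: desired track 314.9°; wind correction -0.2° → command heading 314.7°, groundspeed 200.8 kt

Leg 1: heading=250.2°, groundspeed=179.4 kt
Leg 2: heading=280.7°, groundspeed=194.5 kt
Leg 3: heading=111.6°, groundspeed=116.6 kt
Leg 4: heading=20.8°, groundspeed=179.4 kt
Leg 5: heading=314.7°, groundspeed=200.8 kt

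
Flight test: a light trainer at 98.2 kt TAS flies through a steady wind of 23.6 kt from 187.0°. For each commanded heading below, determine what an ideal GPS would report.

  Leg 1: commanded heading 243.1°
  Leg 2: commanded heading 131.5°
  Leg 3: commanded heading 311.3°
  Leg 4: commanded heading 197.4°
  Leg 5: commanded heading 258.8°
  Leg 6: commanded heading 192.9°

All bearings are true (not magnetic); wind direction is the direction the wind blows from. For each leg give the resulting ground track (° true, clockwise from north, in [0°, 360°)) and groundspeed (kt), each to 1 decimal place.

Leg 1: track=256.1°, groundspeed=87.3 kt
Leg 2: track=118.6°, groundspeed=87.0 kt
Leg 3: track=321.2°, groundspeed=113.2 kt
Leg 4: track=200.7°, groundspeed=75.1 kt
Leg 5: track=272.7°, groundspeed=93.6 kt
Leg 6: track=194.8°, groundspeed=74.8 kt

Leg 1: heading 243.1°; drift +13.0° → track 256.1°, groundspeed 87.3 kt
Leg 2: heading 131.5°; drift -12.9° → track 118.6°, groundspeed 87.0 kt
Leg 3: heading 311.3°; drift +9.9° → track 321.2°, groundspeed 113.2 kt
Leg 4: heading 197.4°; drift +3.3° → track 200.7°, groundspeed 75.1 kt
Leg 5: heading 258.8°; drift +13.9° → track 272.7°, groundspeed 93.6 kt
Leg 6: heading 192.9°; drift +1.9° → track 194.8°, groundspeed 74.8 kt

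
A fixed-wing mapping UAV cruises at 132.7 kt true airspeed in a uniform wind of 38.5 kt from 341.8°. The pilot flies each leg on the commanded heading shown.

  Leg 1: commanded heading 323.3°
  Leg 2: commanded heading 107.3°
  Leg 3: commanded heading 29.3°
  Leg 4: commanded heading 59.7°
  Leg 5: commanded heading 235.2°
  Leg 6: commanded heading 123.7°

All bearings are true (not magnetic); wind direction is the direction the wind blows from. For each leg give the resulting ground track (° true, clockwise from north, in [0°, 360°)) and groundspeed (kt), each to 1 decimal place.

Leg 1: track=316.1°, groundspeed=97.0 kt
Leg 2: track=118.7°, groundspeed=158.2 kt
Leg 3: track=44.2°, groundspeed=110.4 kt
Leg 4: track=76.5°, groundspeed=130.2 kt
Leg 5: track=220.8°, groundspeed=148.4 kt
Leg 6: track=132.0°, groundspeed=164.7 kt

Leg 1: heading 323.3°; drift -7.2° → track 316.1°, groundspeed 97.0 kt
Leg 2: heading 107.3°; drift +11.4° → track 118.7°, groundspeed 158.2 kt
Leg 3: heading 29.3°; drift +14.9° → track 44.2°, groundspeed 110.4 kt
Leg 4: heading 59.7°; drift +16.8° → track 76.5°, groundspeed 130.2 kt
Leg 5: heading 235.2°; drift -14.4° → track 220.8°, groundspeed 148.4 kt
Leg 6: heading 123.7°; drift +8.3° → track 132.0°, groundspeed 164.7 kt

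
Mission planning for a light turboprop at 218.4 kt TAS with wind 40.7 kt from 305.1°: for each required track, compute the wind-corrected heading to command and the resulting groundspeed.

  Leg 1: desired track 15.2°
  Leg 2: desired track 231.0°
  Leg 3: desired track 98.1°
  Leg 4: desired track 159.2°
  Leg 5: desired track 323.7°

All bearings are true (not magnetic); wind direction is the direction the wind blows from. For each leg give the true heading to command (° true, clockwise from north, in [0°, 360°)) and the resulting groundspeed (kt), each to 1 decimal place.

Leg 1: desired track 15.2°; wind correction -10.1° → command heading 5.1°, groundspeed 201.2 kt
Leg 2: desired track 231.0°; wind correction +10.3° → command heading 241.3°, groundspeed 203.7 kt
Leg 3: desired track 98.1°; wind correction -4.9° → command heading 93.2°, groundspeed 253.9 kt
Leg 4: desired track 159.2°; wind correction +6.0° → command heading 165.2°, groundspeed 250.9 kt
Leg 5: desired track 323.7°; wind correction -3.4° → command heading 320.3°, groundspeed 179.4 kt

Leg 1: heading=5.1°, groundspeed=201.2 kt
Leg 2: heading=241.3°, groundspeed=203.7 kt
Leg 3: heading=93.2°, groundspeed=253.9 kt
Leg 4: heading=165.2°, groundspeed=250.9 kt
Leg 5: heading=320.3°, groundspeed=179.4 kt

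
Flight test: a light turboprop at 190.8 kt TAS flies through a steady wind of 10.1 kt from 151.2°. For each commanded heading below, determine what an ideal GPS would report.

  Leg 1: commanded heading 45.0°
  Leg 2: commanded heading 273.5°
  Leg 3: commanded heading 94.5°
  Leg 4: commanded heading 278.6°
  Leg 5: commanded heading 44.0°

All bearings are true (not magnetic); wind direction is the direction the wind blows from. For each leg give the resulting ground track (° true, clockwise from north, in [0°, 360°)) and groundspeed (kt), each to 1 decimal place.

Leg 1: track=42.1°, groundspeed=193.9 kt
Leg 2: track=276.0°, groundspeed=196.4 kt
Leg 3: track=91.9°, groundspeed=185.4 kt
Leg 4: track=280.9°, groundspeed=197.1 kt
Leg 5: track=41.1°, groundspeed=194.0 kt

Leg 1: heading 45.0°; drift -2.9° → track 42.1°, groundspeed 193.9 kt
Leg 2: heading 273.5°; drift +2.5° → track 276.0°, groundspeed 196.4 kt
Leg 3: heading 94.5°; drift -2.6° → track 91.9°, groundspeed 185.4 kt
Leg 4: heading 278.6°; drift +2.3° → track 280.9°, groundspeed 197.1 kt
Leg 5: heading 44.0°; drift -2.9° → track 41.1°, groundspeed 194.0 kt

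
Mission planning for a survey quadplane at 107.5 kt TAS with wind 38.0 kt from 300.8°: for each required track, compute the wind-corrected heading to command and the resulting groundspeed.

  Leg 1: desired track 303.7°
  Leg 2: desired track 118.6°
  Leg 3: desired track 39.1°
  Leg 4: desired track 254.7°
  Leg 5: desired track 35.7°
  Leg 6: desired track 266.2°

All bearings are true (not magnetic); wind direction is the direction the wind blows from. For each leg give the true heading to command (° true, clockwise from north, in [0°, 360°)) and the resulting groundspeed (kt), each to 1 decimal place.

Leg 1: heading=302.7°, groundspeed=69.5 kt
Leg 2: heading=117.8°, groundspeed=145.5 kt
Leg 3: heading=18.6°, groundspeed=106.2 kt
Leg 4: heading=269.5°, groundspeed=77.6 kt
Leg 5: heading=15.1°, groundspeed=103.9 kt
Leg 6: heading=277.8°, groundspeed=74.0 kt

Leg 1: desired track 303.7°; wind correction -1.0° → command heading 302.7°, groundspeed 69.5 kt
Leg 2: desired track 118.6°; wind correction -0.8° → command heading 117.8°, groundspeed 145.5 kt
Leg 3: desired track 39.1°; wind correction -20.5° → command heading 18.6°, groundspeed 106.2 kt
Leg 4: desired track 254.7°; wind correction +14.8° → command heading 269.5°, groundspeed 77.6 kt
Leg 5: desired track 35.7°; wind correction -20.6° → command heading 15.1°, groundspeed 103.9 kt
Leg 6: desired track 266.2°; wind correction +11.6° → command heading 277.8°, groundspeed 74.0 kt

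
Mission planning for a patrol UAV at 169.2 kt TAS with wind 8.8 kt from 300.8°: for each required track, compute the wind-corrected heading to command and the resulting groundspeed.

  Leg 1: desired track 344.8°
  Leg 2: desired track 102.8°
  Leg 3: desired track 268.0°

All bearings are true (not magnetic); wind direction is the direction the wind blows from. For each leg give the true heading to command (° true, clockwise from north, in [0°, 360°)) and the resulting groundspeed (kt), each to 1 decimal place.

Leg 1: heading=342.7°, groundspeed=162.8 kt
Leg 2: heading=101.9°, groundspeed=177.5 kt
Leg 3: heading=269.6°, groundspeed=161.7 kt

Leg 1: desired track 344.8°; wind correction -2.1° → command heading 342.7°, groundspeed 162.8 kt
Leg 2: desired track 102.8°; wind correction -0.9° → command heading 101.9°, groundspeed 177.5 kt
Leg 3: desired track 268.0°; wind correction +1.6° → command heading 269.6°, groundspeed 161.7 kt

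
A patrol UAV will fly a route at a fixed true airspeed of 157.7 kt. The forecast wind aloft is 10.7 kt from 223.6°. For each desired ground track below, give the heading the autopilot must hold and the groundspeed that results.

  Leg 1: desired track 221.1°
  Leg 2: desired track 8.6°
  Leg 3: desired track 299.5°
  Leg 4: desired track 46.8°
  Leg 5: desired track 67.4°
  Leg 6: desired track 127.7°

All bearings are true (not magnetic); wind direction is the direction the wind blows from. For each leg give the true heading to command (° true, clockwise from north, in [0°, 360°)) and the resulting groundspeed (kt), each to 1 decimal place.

Leg 1: desired track 221.1°; wind correction +0.2° → command heading 221.3°, groundspeed 147.0 kt
Leg 2: desired track 8.6°; wind correction -2.2° → command heading 6.4°, groundspeed 166.3 kt
Leg 3: desired track 299.5°; wind correction -3.8° → command heading 295.7°, groundspeed 154.8 kt
Leg 4: desired track 46.8°; wind correction +0.2° → command heading 47.0°, groundspeed 168.4 kt
Leg 5: desired track 67.4°; wind correction +1.6° → command heading 69.0°, groundspeed 167.4 kt
Leg 6: desired track 127.7°; wind correction +3.9° → command heading 131.6°, groundspeed 158.4 kt

Leg 1: heading=221.3°, groundspeed=147.0 kt
Leg 2: heading=6.4°, groundspeed=166.3 kt
Leg 3: heading=295.7°, groundspeed=154.8 kt
Leg 4: heading=47.0°, groundspeed=168.4 kt
Leg 5: heading=69.0°, groundspeed=167.4 kt
Leg 6: heading=131.6°, groundspeed=158.4 kt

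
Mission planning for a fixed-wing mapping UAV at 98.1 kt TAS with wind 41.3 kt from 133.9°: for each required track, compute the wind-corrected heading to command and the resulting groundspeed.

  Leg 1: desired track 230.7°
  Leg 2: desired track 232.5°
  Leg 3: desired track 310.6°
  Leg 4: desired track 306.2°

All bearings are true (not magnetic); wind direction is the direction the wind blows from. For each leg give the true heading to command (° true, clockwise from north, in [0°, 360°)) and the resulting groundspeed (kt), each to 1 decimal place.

Leg 1: heading=206.0°, groundspeed=94.0 kt
Leg 2: heading=207.9°, groundspeed=95.4 kt
Leg 3: heading=309.2°, groundspeed=139.3 kt
Leg 4: heading=303.0°, groundspeed=138.9 kt

Leg 1: desired track 230.7°; wind correction -24.7° → command heading 206.0°, groundspeed 94.0 kt
Leg 2: desired track 232.5°; wind correction -24.6° → command heading 207.9°, groundspeed 95.4 kt
Leg 3: desired track 310.6°; wind correction -1.4° → command heading 309.2°, groundspeed 139.3 kt
Leg 4: desired track 306.2°; wind correction -3.2° → command heading 303.0°, groundspeed 138.9 kt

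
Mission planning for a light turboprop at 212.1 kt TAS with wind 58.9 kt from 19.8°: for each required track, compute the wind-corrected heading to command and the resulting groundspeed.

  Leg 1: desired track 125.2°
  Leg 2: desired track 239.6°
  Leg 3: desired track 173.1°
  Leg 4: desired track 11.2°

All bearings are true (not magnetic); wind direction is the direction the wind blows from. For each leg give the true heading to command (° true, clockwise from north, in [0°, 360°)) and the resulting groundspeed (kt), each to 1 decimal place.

Leg 1: desired track 125.2°; wind correction -15.5° → command heading 109.7°, groundspeed 220.0 kt
Leg 2: desired track 239.6°; wind correction +10.2° → command heading 249.8°, groundspeed 254.0 kt
Leg 3: desired track 173.1°; wind correction -7.2° → command heading 165.9°, groundspeed 263.1 kt
Leg 4: desired track 11.2°; wind correction +2.4° → command heading 13.6°, groundspeed 153.7 kt

Leg 1: heading=109.7°, groundspeed=220.0 kt
Leg 2: heading=249.8°, groundspeed=254.0 kt
Leg 3: heading=165.9°, groundspeed=263.1 kt
Leg 4: heading=13.6°, groundspeed=153.7 kt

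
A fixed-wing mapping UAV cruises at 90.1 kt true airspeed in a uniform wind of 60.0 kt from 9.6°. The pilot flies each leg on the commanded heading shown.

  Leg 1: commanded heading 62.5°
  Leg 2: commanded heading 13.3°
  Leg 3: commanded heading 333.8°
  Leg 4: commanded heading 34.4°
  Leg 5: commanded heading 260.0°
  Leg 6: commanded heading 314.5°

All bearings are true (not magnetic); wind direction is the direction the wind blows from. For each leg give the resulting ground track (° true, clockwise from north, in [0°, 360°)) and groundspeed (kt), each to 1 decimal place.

Leg 1: track=104.1°, groundspeed=72.1 kt
Leg 2: track=20.6°, groundspeed=30.5 kt
Leg 3: track=293.5°, groundspeed=54.3 kt
Leg 4: track=69.6°, groundspeed=43.6 kt
Leg 5: track=232.9°, groundspeed=123.9 kt
Leg 6: track=273.1°, groundspeed=74.4 kt

Leg 1: heading 62.5°; drift +41.6° → track 104.1°, groundspeed 72.1 kt
Leg 2: heading 13.3°; drift +7.3° → track 20.6°, groundspeed 30.5 kt
Leg 3: heading 333.8°; drift -40.3° → track 293.5°, groundspeed 54.3 kt
Leg 4: heading 34.4°; drift +35.2° → track 69.6°, groundspeed 43.6 kt
Leg 5: heading 260.0°; drift -27.1° → track 232.9°, groundspeed 123.9 kt
Leg 6: heading 314.5°; drift -41.4° → track 273.1°, groundspeed 74.4 kt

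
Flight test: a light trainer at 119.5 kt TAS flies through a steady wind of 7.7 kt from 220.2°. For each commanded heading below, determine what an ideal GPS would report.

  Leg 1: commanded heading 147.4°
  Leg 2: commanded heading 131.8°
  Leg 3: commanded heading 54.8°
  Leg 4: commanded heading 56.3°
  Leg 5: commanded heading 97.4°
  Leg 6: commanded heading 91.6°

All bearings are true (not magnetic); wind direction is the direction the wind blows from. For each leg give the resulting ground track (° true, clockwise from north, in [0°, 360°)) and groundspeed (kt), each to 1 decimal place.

Leg 1: track=143.8°, groundspeed=117.5 kt
Leg 2: track=128.1°, groundspeed=119.5 kt
Leg 3: track=53.9°, groundspeed=127.0 kt
Leg 4: track=55.3°, groundspeed=126.9 kt
Leg 5: track=94.4°, groundspeed=123.8 kt
Leg 6: track=88.8°, groundspeed=124.4 kt

Leg 1: heading 147.4°; drift -3.6° → track 143.8°, groundspeed 117.5 kt
Leg 2: heading 131.8°; drift -3.7° → track 128.1°, groundspeed 119.5 kt
Leg 3: heading 54.8°; drift -0.9° → track 53.9°, groundspeed 127.0 kt
Leg 4: heading 56.3°; drift -1.0° → track 55.3°, groundspeed 126.9 kt
Leg 5: heading 97.4°; drift -3.0° → track 94.4°, groundspeed 123.8 kt
Leg 6: heading 91.6°; drift -2.8° → track 88.8°, groundspeed 124.4 kt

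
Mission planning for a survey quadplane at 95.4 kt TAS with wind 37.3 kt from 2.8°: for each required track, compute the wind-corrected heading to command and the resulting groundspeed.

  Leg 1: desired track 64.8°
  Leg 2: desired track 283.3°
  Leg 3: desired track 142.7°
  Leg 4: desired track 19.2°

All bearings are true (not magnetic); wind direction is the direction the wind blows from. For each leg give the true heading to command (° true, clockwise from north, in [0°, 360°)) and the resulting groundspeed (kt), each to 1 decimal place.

Leg 1: desired track 64.8°; wind correction -20.2° → command heading 44.6°, groundspeed 72.0 kt
Leg 2: desired track 283.3°; wind correction +22.6° → command heading 305.9°, groundspeed 81.3 kt
Leg 3: desired track 142.7°; wind correction -14.6° → command heading 128.1°, groundspeed 120.9 kt
Leg 4: desired track 19.2°; wind correction -6.3° → command heading 12.9°, groundspeed 59.0 kt

Leg 1: heading=44.6°, groundspeed=72.0 kt
Leg 2: heading=305.9°, groundspeed=81.3 kt
Leg 3: heading=128.1°, groundspeed=120.9 kt
Leg 4: heading=12.9°, groundspeed=59.0 kt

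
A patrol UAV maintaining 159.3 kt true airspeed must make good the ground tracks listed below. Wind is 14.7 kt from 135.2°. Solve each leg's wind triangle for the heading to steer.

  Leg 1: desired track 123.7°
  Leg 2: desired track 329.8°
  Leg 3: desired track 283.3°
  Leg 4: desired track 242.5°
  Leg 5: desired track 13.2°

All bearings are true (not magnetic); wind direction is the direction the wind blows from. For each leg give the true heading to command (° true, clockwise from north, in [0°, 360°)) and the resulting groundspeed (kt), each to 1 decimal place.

Leg 1: desired track 123.7°; wind correction +1.1° → command heading 124.8°, groundspeed 144.9 kt
Leg 2: desired track 329.8°; wind correction +1.3° → command heading 331.1°, groundspeed 173.5 kt
Leg 3: desired track 283.3°; wind correction -2.8° → command heading 280.5°, groundspeed 171.6 kt
Leg 4: desired track 242.5°; wind correction -5.1° → command heading 237.4°, groundspeed 163.1 kt
Leg 5: desired track 13.2°; wind correction +4.5° → command heading 17.7°, groundspeed 166.6 kt

Leg 1: heading=124.8°, groundspeed=144.9 kt
Leg 2: heading=331.1°, groundspeed=173.5 kt
Leg 3: heading=280.5°, groundspeed=171.6 kt
Leg 4: heading=237.4°, groundspeed=163.1 kt
Leg 5: heading=17.7°, groundspeed=166.6 kt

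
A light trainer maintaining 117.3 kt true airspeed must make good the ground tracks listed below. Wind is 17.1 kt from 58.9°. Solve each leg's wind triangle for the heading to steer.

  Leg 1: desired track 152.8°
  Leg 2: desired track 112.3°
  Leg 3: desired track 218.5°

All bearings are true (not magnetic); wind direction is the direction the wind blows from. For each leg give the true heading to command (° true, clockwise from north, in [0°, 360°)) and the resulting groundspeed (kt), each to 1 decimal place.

Leg 1: desired track 152.8°; wind correction -8.4° → command heading 144.4°, groundspeed 117.2 kt
Leg 2: desired track 112.3°; wind correction -6.7° → command heading 105.6°, groundspeed 106.3 kt
Leg 3: desired track 218.5°; wind correction -2.9° → command heading 215.6°, groundspeed 133.2 kt

Leg 1: heading=144.4°, groundspeed=117.2 kt
Leg 2: heading=105.6°, groundspeed=106.3 kt
Leg 3: heading=215.6°, groundspeed=133.2 kt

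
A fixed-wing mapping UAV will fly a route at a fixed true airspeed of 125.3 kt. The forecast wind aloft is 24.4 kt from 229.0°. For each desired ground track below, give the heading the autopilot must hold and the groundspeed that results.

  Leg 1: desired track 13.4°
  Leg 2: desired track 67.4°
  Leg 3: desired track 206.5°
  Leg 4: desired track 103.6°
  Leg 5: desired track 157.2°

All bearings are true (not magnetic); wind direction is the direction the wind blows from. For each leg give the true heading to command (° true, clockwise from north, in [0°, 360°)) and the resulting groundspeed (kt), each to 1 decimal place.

Leg 1: desired track 13.4°; wind correction -6.5° → command heading 6.9°, groundspeed 144.3 kt
Leg 2: desired track 67.4°; wind correction +3.5° → command heading 70.9°, groundspeed 148.2 kt
Leg 3: desired track 206.5°; wind correction +4.3° → command heading 210.8°, groundspeed 102.4 kt
Leg 4: desired track 103.6°; wind correction +9.1° → command heading 112.7°, groundspeed 137.8 kt
Leg 5: desired track 157.2°; wind correction +10.7° → command heading 167.9°, groundspeed 115.5 kt

Leg 1: heading=6.9°, groundspeed=144.3 kt
Leg 2: heading=70.9°, groundspeed=148.2 kt
Leg 3: heading=210.8°, groundspeed=102.4 kt
Leg 4: heading=112.7°, groundspeed=137.8 kt
Leg 5: heading=167.9°, groundspeed=115.5 kt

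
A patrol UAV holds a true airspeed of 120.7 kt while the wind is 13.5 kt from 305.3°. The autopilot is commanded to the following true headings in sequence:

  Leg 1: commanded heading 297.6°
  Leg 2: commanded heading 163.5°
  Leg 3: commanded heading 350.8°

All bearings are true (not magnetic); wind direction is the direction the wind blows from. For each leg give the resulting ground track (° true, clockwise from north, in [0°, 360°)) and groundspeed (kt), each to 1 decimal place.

Leg 1: track=296.6°, groundspeed=107.3 kt
Leg 2: track=159.9°, groundspeed=131.6 kt
Leg 3: track=355.7°, groundspeed=111.7 kt

Leg 1: heading 297.6°; drift -1.0° → track 296.6°, groundspeed 107.3 kt
Leg 2: heading 163.5°; drift -3.6° → track 159.9°, groundspeed 131.6 kt
Leg 3: heading 350.8°; drift +4.9° → track 355.7°, groundspeed 111.7 kt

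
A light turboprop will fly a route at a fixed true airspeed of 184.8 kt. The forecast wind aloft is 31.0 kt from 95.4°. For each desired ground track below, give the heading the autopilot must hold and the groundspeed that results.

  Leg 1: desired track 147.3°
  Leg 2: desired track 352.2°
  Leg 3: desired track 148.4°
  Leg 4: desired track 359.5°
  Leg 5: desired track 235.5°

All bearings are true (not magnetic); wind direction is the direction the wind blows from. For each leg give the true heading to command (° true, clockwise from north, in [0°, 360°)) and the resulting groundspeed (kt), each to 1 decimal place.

Leg 1: heading=139.7°, groundspeed=164.1 kt
Leg 2: heading=1.6°, groundspeed=189.4 kt
Leg 3: heading=140.7°, groundspeed=164.5 kt
Leg 4: heading=9.1°, groundspeed=185.4 kt
Leg 5: heading=229.3°, groundspeed=207.5 kt

Leg 1: desired track 147.3°; wind correction -7.6° → command heading 139.7°, groundspeed 164.1 kt
Leg 2: desired track 352.2°; wind correction +9.4° → command heading 1.6°, groundspeed 189.4 kt
Leg 3: desired track 148.4°; wind correction -7.7° → command heading 140.7°, groundspeed 164.5 kt
Leg 4: desired track 359.5°; wind correction +9.6° → command heading 9.1°, groundspeed 185.4 kt
Leg 5: desired track 235.5°; wind correction -6.2° → command heading 229.3°, groundspeed 207.5 kt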